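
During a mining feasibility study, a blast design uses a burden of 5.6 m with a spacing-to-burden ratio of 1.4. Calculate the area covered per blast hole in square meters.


First, find the spacing:
Spacing = burden * ratio = 5.6 * 1.4
= 7.84 m
Then, calculate the area:
Area = burden * spacing = 5.6 * 7.84
= 43.904 m^2

43.904 m^2


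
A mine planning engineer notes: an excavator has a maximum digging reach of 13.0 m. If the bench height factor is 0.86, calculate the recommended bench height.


11.18 m

Bench height = reach * factor
= 13.0 * 0.86
= 11.18 m


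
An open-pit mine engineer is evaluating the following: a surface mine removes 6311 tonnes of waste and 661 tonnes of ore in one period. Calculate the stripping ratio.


9.5477

Stripping ratio = waste tonnage / ore tonnage
= 6311 / 661
= 9.5477


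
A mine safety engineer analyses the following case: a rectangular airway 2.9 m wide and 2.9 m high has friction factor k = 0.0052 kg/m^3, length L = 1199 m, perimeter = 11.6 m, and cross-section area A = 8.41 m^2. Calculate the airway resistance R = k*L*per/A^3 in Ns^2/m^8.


0.1216 Ns^2/m^8

Compute the numerator:
k * L * per = 0.0052 * 1199 * 11.6
= 72.32368
Compute the denominator:
A^3 = 8.41^3 = 594.823321
Resistance:
R = 72.32368 / 594.823321
= 0.1216 Ns^2/m^8


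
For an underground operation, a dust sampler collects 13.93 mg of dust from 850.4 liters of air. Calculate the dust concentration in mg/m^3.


Convert liters to m^3: 1 m^3 = 1000 L
Concentration = mass / volume * 1000
= 13.93 / 850.4 * 1000
= 0.01638052681 * 1000
= 16.3805 mg/m^3

16.3805 mg/m^3


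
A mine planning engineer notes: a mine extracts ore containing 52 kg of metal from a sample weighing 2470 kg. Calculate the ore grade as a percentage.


Ore grade = (metal mass / ore mass) * 100
= (52 / 2470) * 100
= 0.02105263158 * 100
= 2.1053%

2.1053%


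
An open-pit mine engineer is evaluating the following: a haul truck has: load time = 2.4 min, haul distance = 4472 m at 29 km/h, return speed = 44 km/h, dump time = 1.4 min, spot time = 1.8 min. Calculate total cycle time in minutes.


20.9506 min

Convert haul speed to m/min: 29 * 1000/60 = 483.3333333 m/min
Haul time = 4472 / 483.3333333 = 9.252413793 min
Convert return speed to m/min: 44 * 1000/60 = 733.3333333 m/min
Return time = 4472 / 733.3333333 = 6.098181818 min
Total cycle time:
= 2.4 + 9.252413793 + 1.4 + 6.098181818 + 1.8
= 20.9506 min


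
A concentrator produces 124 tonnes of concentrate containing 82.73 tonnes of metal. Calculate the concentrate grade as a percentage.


66.7177%

Grade = (metal in concentrate / concentrate mass) * 100
= (82.73 / 124) * 100
= 0.6671774194 * 100
= 66.7177%


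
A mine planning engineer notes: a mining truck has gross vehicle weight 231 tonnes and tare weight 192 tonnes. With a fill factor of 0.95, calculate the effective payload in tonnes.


Maximum payload = gross - tare
= 231 - 192 = 39 tonnes
Effective payload = max payload * fill factor
= 39 * 0.95
= 37.05 tonnes

37.05 tonnes


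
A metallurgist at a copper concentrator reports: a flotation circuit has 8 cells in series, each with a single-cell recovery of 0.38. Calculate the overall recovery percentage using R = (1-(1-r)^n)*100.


Complement of single-cell recovery:
1 - r = 1 - 0.38 = 0.62
Raise to power n:
(1 - r)^8 = 0.62^8 = 0.02183401056
Overall recovery:
R = (1 - 0.02183401056) * 100
= 97.8166%

97.8166%


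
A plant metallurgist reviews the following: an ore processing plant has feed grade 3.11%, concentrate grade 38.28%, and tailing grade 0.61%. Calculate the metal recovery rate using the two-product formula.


81.6876%

Using the two-product formula:
R = 100 * c * (f - t) / (f * (c - t))
Numerator = 100 * 38.28 * (3.11 - 0.61)
= 100 * 38.28 * 2.5
= 9570.0
Denominator = 3.11 * (38.28 - 0.61)
= 3.11 * 37.67
= 117.1537
R = 9570.0 / 117.1537
= 81.6876%


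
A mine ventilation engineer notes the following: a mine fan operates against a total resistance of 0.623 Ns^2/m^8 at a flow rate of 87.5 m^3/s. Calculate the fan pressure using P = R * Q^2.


Compute Q^2:
Q^2 = 87.5^2 = 7656.25
Compute pressure:
P = R * Q^2 = 0.623 * 7656.25
= 4769.8438 Pa

4769.8438 Pa


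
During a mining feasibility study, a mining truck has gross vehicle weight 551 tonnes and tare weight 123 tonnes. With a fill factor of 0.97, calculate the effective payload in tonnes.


415.16 tonnes

Maximum payload = gross - tare
= 551 - 123 = 428 tonnes
Effective payload = max payload * fill factor
= 428 * 0.97
= 415.16 tonnes


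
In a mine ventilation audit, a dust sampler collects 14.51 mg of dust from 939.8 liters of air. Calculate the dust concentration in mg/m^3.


Convert liters to m^3: 1 m^3 = 1000 L
Concentration = mass / volume * 1000
= 14.51 / 939.8 * 1000
= 0.0154394552 * 1000
= 15.4395 mg/m^3

15.4395 mg/m^3


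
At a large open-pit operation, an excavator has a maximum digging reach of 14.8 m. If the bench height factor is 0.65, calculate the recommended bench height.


Bench height = reach * factor
= 14.8 * 0.65
= 9.62 m

9.62 m


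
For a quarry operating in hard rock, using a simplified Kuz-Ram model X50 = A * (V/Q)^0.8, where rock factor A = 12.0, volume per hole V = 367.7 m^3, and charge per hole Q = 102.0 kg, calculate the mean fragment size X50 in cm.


33.4731 cm

Compute V/Q:
V/Q = 367.7 / 102.0 = 3.604901961
Raise to the power 0.8:
(V/Q)^0.8 = 3.604901961^0.8 = 2.789425498
Multiply by A:
X50 = 12.0 * 2.789425498
= 33.4731 cm


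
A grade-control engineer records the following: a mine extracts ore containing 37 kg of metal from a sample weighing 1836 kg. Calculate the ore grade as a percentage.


2.0153%

Ore grade = (metal mass / ore mass) * 100
= (37 / 1836) * 100
= 0.02015250545 * 100
= 2.0153%


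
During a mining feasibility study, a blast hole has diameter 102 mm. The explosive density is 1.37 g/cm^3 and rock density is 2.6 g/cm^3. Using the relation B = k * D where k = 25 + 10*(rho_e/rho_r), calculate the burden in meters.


3.0875 m

First, compute k:
rho_e / rho_r = 1.37 / 2.6 = 0.5269230769
k = 25 + 10 * 0.5269230769 = 30.26923077
Then, compute burden:
B = k * D / 1000 = 30.26923077 * 102 / 1000
= 3087.461538 / 1000
= 3.0875 m


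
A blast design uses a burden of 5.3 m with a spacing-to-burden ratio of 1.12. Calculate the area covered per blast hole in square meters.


31.4608 m^2

First, find the spacing:
Spacing = burden * ratio = 5.3 * 1.12
= 5.936 m
Then, calculate the area:
Area = burden * spacing = 5.3 * 5.936
= 31.4608 m^2


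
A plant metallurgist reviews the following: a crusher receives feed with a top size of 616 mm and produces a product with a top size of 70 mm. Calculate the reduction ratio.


8.8

Reduction ratio = feed size / product size
= 616 / 70
= 8.8


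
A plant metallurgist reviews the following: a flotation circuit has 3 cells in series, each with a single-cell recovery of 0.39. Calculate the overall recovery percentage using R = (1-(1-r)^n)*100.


77.3019%

Complement of single-cell recovery:
1 - r = 1 - 0.39 = 0.61
Raise to power n:
(1 - r)^3 = 0.61^3 = 0.226981
Overall recovery:
R = (1 - 0.226981) * 100
= 77.3019%


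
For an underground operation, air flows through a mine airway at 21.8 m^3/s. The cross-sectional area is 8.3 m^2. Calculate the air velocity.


2.6265 m/s

Velocity = flow rate / cross-sectional area
= 21.8 / 8.3
= 2.6265 m/s


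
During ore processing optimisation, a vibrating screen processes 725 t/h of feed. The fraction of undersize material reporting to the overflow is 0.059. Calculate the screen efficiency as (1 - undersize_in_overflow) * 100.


94.1%

Screen efficiency = (1 - fraction of undersize in overflow) * 100
= (1 - 0.059) * 100
= 0.941 * 100
= 94.1%


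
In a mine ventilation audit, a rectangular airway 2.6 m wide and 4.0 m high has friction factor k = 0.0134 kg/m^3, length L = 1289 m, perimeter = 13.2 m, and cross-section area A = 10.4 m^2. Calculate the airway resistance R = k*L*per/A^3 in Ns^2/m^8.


Compute the numerator:
k * L * per = 0.0134 * 1289 * 13.2
= 227.99832
Compute the denominator:
A^3 = 10.4^3 = 1124.864
Resistance:
R = 227.99832 / 1124.864
= 0.2027 Ns^2/m^8

0.2027 Ns^2/m^8


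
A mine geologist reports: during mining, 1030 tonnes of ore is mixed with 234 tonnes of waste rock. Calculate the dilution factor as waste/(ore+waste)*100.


Total material = ore + waste
= 1030 + 234 = 1264 tonnes
Dilution = waste / total * 100
= 234 / 1264 * 100
= 0.1851265823 * 100
= 18.5127%

18.5127%


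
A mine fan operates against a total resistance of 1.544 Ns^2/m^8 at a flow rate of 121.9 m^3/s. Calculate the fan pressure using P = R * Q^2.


22943.2378 Pa

Compute Q^2:
Q^2 = 121.9^2 = 14859.61
Compute pressure:
P = R * Q^2 = 1.544 * 14859.61
= 22943.2378 Pa


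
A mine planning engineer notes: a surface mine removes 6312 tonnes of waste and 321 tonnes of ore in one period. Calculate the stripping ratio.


19.6636

Stripping ratio = waste tonnage / ore tonnage
= 6312 / 321
= 19.6636


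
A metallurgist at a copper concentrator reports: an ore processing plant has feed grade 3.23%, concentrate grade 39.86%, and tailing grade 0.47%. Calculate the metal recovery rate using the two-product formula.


Using the two-product formula:
R = 100 * c * (f - t) / (f * (c - t))
Numerator = 100 * 39.86 * (3.23 - 0.47)
= 100 * 39.86 * 2.76
= 11001.36
Denominator = 3.23 * (39.86 - 0.47)
= 3.23 * 39.39
= 127.2297
R = 11001.36 / 127.2297
= 86.4685%

86.4685%


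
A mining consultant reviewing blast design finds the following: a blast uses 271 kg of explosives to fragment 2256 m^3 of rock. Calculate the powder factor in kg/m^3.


Powder factor = explosive mass / rock volume
= 271 / 2256
= 0.1201 kg/m^3

0.1201 kg/m^3


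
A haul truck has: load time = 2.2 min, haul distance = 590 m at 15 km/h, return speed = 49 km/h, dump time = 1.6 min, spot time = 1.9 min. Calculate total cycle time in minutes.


Convert haul speed to m/min: 15 * 1000/60 = 250 m/min
Haul time = 590 / 250 = 2.36 min
Convert return speed to m/min: 49 * 1000/60 = 816.6666667 m/min
Return time = 590 / 816.6666667 = 0.7224489796 min
Total cycle time:
= 2.2 + 2.36 + 1.6 + 0.7224489796 + 1.9
= 8.7824 min

8.7824 min


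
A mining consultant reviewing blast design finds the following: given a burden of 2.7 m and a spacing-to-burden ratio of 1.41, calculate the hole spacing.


Spacing = burden * ratio
= 2.7 * 1.41
= 3.807 m

3.807 m


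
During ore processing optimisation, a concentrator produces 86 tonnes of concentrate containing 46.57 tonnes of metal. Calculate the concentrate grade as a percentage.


54.1512%

Grade = (metal in concentrate / concentrate mass) * 100
= (46.57 / 86) * 100
= 0.5415116279 * 100
= 54.1512%


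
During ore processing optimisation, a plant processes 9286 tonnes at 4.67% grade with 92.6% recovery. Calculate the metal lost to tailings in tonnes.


32.0906 tonnes

Total metal in feed:
= 9286 * 4.67 / 100 = 433.6562 tonnes
Metal recovered:
= 433.6562 * 92.6 / 100 = 401.5656412 tonnes
Metal lost to tailings:
= 433.6562 - 401.5656412
= 32.0906 tonnes


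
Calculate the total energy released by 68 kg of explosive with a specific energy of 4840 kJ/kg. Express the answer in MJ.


329.12 MJ

Energy = mass * specific_energy / 1000
= 68 * 4840 / 1000
= 329120 / 1000
= 329.12 MJ


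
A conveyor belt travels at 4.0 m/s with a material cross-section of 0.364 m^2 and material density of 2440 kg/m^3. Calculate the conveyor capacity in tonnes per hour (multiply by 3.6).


Volumetric flow = speed * area
= 4.0 * 0.364 = 1.456 m^3/s
Mass flow = volumetric * density
= 1.456 * 2440 = 3552.64 kg/s
Convert to t/h: multiply by 3.6
Capacity = 3552.64 * 3.6
= 12789.504 t/h

12789.504 t/h


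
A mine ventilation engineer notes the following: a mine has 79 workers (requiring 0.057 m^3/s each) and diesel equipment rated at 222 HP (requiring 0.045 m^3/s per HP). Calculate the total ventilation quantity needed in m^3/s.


Airflow for workers:
Q_people = 79 * 0.057 = 4.503 m^3/s
Airflow for diesel equipment:
Q_diesel = 222 * 0.045 = 9.99 m^3/s
Total ventilation:
Q_total = 4.503 + 9.99
= 14.493 m^3/s

14.493 m^3/s


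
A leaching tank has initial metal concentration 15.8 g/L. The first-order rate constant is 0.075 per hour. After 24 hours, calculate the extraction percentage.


Compute the exponent:
-k * t = -0.075 * 24 = -1.8
Remaining concentration:
C = 15.8 * exp(-1.8)
= 15.8 * 0.1652988882
= 2.611722434 g/L
Extracted = 15.8 - 2.611722434 = 13.18827757 g/L
Extraction % = 13.18827757 / 15.8 * 100
= 83.4701%

83.4701%


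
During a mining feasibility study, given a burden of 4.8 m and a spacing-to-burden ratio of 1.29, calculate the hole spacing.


6.192 m

Spacing = burden * ratio
= 4.8 * 1.29
= 6.192 m


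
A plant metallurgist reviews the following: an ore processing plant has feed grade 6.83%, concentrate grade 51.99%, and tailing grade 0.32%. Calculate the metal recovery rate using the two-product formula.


Using the two-product formula:
R = 100 * c * (f - t) / (f * (c - t))
Numerator = 100 * 51.99 * (6.83 - 0.32)
= 100 * 51.99 * 6.51
= 33845.49
Denominator = 6.83 * (51.99 - 0.32)
= 6.83 * 51.67
= 352.9061
R = 33845.49 / 352.9061
= 95.9051%

95.9051%


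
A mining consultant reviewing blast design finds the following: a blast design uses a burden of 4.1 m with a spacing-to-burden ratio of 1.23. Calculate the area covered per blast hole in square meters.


20.6763 m^2

First, find the spacing:
Spacing = burden * ratio = 4.1 * 1.23
= 5.043 m
Then, calculate the area:
Area = burden * spacing = 4.1 * 5.043
= 20.6763 m^2


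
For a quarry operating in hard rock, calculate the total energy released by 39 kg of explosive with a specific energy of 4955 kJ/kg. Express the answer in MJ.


193.245 MJ

Energy = mass * specific_energy / 1000
= 39 * 4955 / 1000
= 193245 / 1000
= 193.245 MJ


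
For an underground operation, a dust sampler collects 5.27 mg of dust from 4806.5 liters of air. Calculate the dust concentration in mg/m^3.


1.0964 mg/m^3

Convert liters to m^3: 1 m^3 = 1000 L
Concentration = mass / volume * 1000
= 5.27 / 4806.5 * 1000
= 0.001096431915 * 1000
= 1.0964 mg/m^3


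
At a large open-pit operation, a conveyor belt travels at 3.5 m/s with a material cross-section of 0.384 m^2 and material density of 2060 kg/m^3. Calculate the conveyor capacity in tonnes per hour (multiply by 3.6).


9967.104 t/h

Volumetric flow = speed * area
= 3.5 * 0.384 = 1.344 m^3/s
Mass flow = volumetric * density
= 1.344 * 2060 = 2768.64 kg/s
Convert to t/h: multiply by 3.6
Capacity = 2768.64 * 3.6
= 9967.104 t/h


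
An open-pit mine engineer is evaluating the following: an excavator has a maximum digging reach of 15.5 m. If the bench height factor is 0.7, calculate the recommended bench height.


10.85 m

Bench height = reach * factor
= 15.5 * 0.7
= 10.85 m


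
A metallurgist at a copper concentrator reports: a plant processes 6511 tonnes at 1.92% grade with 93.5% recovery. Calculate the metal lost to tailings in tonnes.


8.1257 tonnes

Total metal in feed:
= 6511 * 1.92 / 100 = 125.0112 tonnes
Metal recovered:
= 125.0112 * 93.5 / 100 = 116.885472 tonnes
Metal lost to tailings:
= 125.0112 - 116.885472
= 8.1257 tonnes


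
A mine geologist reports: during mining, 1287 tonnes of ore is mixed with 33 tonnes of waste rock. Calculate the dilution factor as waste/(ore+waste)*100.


Total material = ore + waste
= 1287 + 33 = 1320 tonnes
Dilution = waste / total * 100
= 33 / 1320 * 100
= 0.025 * 100
= 2.5%

2.5%


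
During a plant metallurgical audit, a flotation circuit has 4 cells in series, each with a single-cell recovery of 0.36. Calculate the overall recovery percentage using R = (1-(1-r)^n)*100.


Complement of single-cell recovery:
1 - r = 1 - 0.36 = 0.64
Raise to power n:
(1 - r)^4 = 0.64^4 = 0.16777216
Overall recovery:
R = (1 - 0.16777216) * 100
= 83.2228%

83.2228%


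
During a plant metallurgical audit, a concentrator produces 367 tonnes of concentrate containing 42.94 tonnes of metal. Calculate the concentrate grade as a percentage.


11.7003%

Grade = (metal in concentrate / concentrate mass) * 100
= (42.94 / 367) * 100
= 0.1170027248 * 100
= 11.7003%


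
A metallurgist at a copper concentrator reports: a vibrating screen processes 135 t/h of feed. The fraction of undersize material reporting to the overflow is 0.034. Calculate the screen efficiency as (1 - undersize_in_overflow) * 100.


96.6%

Screen efficiency = (1 - fraction of undersize in overflow) * 100
= (1 - 0.034) * 100
= 0.966 * 100
= 96.6%


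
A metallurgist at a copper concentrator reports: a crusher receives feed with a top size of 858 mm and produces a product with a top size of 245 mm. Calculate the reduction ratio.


3.502

Reduction ratio = feed size / product size
= 858 / 245
= 3.502


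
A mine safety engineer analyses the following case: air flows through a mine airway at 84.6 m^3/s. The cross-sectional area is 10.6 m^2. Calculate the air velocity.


Velocity = flow rate / cross-sectional area
= 84.6 / 10.6
= 7.9811 m/s

7.9811 m/s


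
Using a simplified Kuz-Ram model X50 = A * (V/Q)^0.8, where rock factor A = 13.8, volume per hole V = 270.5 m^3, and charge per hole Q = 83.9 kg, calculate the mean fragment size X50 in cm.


Compute V/Q:
V/Q = 270.5 / 83.9 = 3.224076281
Raise to the power 0.8:
(V/Q)^0.8 = 3.224076281^0.8 = 2.551080992
Multiply by A:
X50 = 13.8 * 2.551080992
= 35.2049 cm

35.2049 cm


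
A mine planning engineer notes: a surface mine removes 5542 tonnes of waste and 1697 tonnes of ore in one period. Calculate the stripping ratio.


Stripping ratio = waste tonnage / ore tonnage
= 5542 / 1697
= 3.2658

3.2658


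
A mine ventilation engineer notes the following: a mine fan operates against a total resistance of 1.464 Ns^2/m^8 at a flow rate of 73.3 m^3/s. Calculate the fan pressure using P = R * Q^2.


Compute Q^2:
Q^2 = 73.3^2 = 5372.89
Compute pressure:
P = R * Q^2 = 1.464 * 5372.89
= 7865.911 Pa

7865.911 Pa


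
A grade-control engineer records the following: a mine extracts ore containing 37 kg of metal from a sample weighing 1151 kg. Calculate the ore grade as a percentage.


3.2146%

Ore grade = (metal mass / ore mass) * 100
= (37 / 1151) * 100
= 0.03214596003 * 100
= 3.2146%


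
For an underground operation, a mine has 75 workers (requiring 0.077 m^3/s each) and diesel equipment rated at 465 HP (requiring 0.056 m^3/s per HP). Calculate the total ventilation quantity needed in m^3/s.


Airflow for workers:
Q_people = 75 * 0.077 = 5.775 m^3/s
Airflow for diesel equipment:
Q_diesel = 465 * 0.056 = 26.04 m^3/s
Total ventilation:
Q_total = 5.775 + 26.04
= 31.815 m^3/s

31.815 m^3/s


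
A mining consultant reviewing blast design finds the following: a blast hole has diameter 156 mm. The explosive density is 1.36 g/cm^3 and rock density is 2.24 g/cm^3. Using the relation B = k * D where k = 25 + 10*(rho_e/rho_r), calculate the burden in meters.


First, compute k:
rho_e / rho_r = 1.36 / 2.24 = 0.6071428571
k = 25 + 10 * 0.6071428571 = 31.07142857
Then, compute burden:
B = k * D / 1000 = 31.07142857 * 156 / 1000
= 4847.142857 / 1000
= 4.8471 m

4.8471 m


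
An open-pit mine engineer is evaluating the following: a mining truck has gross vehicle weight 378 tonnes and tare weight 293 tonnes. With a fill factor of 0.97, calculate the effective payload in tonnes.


Maximum payload = gross - tare
= 378 - 293 = 85 tonnes
Effective payload = max payload * fill factor
= 85 * 0.97
= 82.45 tonnes

82.45 tonnes


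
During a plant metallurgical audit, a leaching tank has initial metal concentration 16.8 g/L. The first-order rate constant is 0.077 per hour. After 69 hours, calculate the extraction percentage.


Compute the exponent:
-k * t = -0.077 * 69 = -5.313
Remaining concentration:
C = 16.8 * exp(-5.313)
= 16.8 * 0.004927123154
= 0.08277566899 g/L
Extracted = 16.8 - 0.08277566899 = 16.71722433 g/L
Extraction % = 16.71722433 / 16.8 * 100
= 99.5073%

99.5073%


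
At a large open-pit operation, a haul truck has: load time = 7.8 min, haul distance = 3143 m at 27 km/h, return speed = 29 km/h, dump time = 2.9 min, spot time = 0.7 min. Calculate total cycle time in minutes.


24.8872 min

Convert haul speed to m/min: 27 * 1000/60 = 450 m/min
Haul time = 3143 / 450 = 6.984444444 min
Convert return speed to m/min: 29 * 1000/60 = 483.3333333 m/min
Return time = 3143 / 483.3333333 = 6.502758621 min
Total cycle time:
= 7.8 + 6.984444444 + 2.9 + 6.502758621 + 0.7
= 24.8872 min


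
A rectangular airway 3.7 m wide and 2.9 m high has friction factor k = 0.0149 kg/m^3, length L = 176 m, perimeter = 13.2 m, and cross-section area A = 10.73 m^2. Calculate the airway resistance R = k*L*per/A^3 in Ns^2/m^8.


0.028 Ns^2/m^8

Compute the numerator:
k * L * per = 0.0149 * 176 * 13.2
= 34.61568
Compute the denominator:
A^3 = 10.73^3 = 1235.376017
Resistance:
R = 34.61568 / 1235.376017
= 0.028 Ns^2/m^8


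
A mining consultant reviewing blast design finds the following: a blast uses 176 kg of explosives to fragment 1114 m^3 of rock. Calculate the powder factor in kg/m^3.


0.158 kg/m^3

Powder factor = explosive mass / rock volume
= 176 / 1114
= 0.158 kg/m^3


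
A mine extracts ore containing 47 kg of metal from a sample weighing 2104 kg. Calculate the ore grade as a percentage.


Ore grade = (metal mass / ore mass) * 100
= (47 / 2104) * 100
= 0.02233840304 * 100
= 2.2338%

2.2338%


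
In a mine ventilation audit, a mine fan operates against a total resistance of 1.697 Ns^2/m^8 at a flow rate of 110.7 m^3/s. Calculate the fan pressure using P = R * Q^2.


20795.8695 Pa

Compute Q^2:
Q^2 = 110.7^2 = 12254.49
Compute pressure:
P = R * Q^2 = 1.697 * 12254.49
= 20795.8695 Pa


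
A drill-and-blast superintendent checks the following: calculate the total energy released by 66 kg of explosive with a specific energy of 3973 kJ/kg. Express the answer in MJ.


262.218 MJ

Energy = mass * specific_energy / 1000
= 66 * 3973 / 1000
= 262218 / 1000
= 262.218 MJ


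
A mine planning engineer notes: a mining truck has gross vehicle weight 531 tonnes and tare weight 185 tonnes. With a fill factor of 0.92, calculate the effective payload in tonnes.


Maximum payload = gross - tare
= 531 - 185 = 346 tonnes
Effective payload = max payload * fill factor
= 346 * 0.92
= 318.32 tonnes

318.32 tonnes


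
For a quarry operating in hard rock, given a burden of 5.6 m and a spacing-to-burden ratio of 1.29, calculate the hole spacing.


7.224 m

Spacing = burden * ratio
= 5.6 * 1.29
= 7.224 m


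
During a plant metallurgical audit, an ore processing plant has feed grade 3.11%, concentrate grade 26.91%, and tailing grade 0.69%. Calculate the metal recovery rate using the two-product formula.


79.8612%

Using the two-product formula:
R = 100 * c * (f - t) / (f * (c - t))
Numerator = 100 * 26.91 * (3.11 - 0.69)
= 100 * 26.91 * 2.42
= 6512.22
Denominator = 3.11 * (26.91 - 0.69)
= 3.11 * 26.22
= 81.5442
R = 6512.22 / 81.5442
= 79.8612%


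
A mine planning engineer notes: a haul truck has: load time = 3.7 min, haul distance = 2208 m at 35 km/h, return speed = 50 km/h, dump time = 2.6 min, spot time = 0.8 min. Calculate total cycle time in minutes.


13.5347 min

Convert haul speed to m/min: 35 * 1000/60 = 583.3333333 m/min
Haul time = 2208 / 583.3333333 = 3.785142857 min
Convert return speed to m/min: 50 * 1000/60 = 833.3333333 m/min
Return time = 2208 / 833.3333333 = 2.6496 min
Total cycle time:
= 3.7 + 3.785142857 + 2.6 + 2.6496 + 0.8
= 13.5347 min


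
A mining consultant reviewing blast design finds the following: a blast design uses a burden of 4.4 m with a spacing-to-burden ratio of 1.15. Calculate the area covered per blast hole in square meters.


First, find the spacing:
Spacing = burden * ratio = 4.4 * 1.15
= 5.06 m
Then, calculate the area:
Area = burden * spacing = 4.4 * 5.06
= 22.264 m^2

22.264 m^2


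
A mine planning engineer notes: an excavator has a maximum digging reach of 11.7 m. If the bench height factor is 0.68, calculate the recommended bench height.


Bench height = reach * factor
= 11.7 * 0.68
= 7.956 m

7.956 m


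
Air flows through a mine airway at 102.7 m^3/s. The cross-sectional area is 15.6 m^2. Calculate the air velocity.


Velocity = flow rate / cross-sectional area
= 102.7 / 15.6
= 6.5833 m/s

6.5833 m/s


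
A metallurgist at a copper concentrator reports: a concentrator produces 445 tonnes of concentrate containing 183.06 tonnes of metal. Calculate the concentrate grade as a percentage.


41.1371%

Grade = (metal in concentrate / concentrate mass) * 100
= (183.06 / 445) * 100
= 0.4113707865 * 100
= 41.1371%


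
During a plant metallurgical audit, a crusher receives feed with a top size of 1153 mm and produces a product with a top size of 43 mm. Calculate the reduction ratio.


Reduction ratio = feed size / product size
= 1153 / 43
= 26.814

26.814


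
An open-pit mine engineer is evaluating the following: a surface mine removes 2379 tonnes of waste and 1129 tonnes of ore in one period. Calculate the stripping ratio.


2.1072

Stripping ratio = waste tonnage / ore tonnage
= 2379 / 1129
= 2.1072


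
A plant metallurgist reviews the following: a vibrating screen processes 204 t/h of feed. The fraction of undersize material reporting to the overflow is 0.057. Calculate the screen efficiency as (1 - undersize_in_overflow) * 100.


Screen efficiency = (1 - fraction of undersize in overflow) * 100
= (1 - 0.057) * 100
= 0.943 * 100
= 94.3%

94.3%


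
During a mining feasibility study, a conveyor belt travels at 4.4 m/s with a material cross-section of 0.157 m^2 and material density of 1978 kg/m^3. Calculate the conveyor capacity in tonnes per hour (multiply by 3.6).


Volumetric flow = speed * area
= 4.4 * 0.157 = 0.6908 m^3/s
Mass flow = volumetric * density
= 0.6908 * 1978 = 1366.4024 kg/s
Convert to t/h: multiply by 3.6
Capacity = 1366.4024 * 3.6
= 4919.0486 t/h

4919.0486 t/h


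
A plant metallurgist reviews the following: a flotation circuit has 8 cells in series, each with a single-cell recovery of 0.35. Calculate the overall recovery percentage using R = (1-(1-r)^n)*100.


96.8136%

Complement of single-cell recovery:
1 - r = 1 - 0.35 = 0.65
Raise to power n:
(1 - r)^8 = 0.65^8 = 0.03186448129
Overall recovery:
R = (1 - 0.03186448129) * 100
= 96.8136%


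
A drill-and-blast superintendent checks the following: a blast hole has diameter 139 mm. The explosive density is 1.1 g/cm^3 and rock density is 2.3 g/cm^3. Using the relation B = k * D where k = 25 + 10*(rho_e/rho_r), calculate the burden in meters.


4.1398 m

First, compute k:
rho_e / rho_r = 1.1 / 2.3 = 0.4782608696
k = 25 + 10 * 0.4782608696 = 29.7826087
Then, compute burden:
B = k * D / 1000 = 29.7826087 * 139 / 1000
= 4139.782609 / 1000
= 4.1398 m


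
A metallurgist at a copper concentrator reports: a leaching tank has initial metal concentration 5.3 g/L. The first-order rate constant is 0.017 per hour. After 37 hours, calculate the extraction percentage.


46.6875%

Compute the exponent:
-k * t = -0.017 * 37 = -0.629
Remaining concentration:
C = 5.3 * exp(-0.629)
= 5.3 * 0.5331246592
= 2.825560694 g/L
Extracted = 5.3 - 2.825560694 = 2.474439306 g/L
Extraction % = 2.474439306 / 5.3 * 100
= 46.6875%


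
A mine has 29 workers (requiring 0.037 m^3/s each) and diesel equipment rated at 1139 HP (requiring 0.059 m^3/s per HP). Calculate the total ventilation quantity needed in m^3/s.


Airflow for workers:
Q_people = 29 * 0.037 = 1.073 m^3/s
Airflow for diesel equipment:
Q_diesel = 1139 * 0.059 = 67.201 m^3/s
Total ventilation:
Q_total = 1.073 + 67.201
= 68.274 m^3/s

68.274 m^3/s


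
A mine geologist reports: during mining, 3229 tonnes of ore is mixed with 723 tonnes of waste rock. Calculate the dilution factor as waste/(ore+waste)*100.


18.2945%

Total material = ore + waste
= 3229 + 723 = 3952 tonnes
Dilution = waste / total * 100
= 723 / 3952 * 100
= 0.1829453441 * 100
= 18.2945%


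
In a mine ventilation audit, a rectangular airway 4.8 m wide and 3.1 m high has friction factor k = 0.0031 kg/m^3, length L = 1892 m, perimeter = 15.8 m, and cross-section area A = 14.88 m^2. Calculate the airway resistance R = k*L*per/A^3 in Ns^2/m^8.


0.0281 Ns^2/m^8

Compute the numerator:
k * L * per = 0.0031 * 1892 * 15.8
= 92.67016
Compute the denominator:
A^3 = 14.88^3 = 3294.646272
Resistance:
R = 92.67016 / 3294.646272
= 0.0281 Ns^2/m^8


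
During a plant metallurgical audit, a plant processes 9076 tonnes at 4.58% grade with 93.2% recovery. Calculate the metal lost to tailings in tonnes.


28.2663 tonnes

Total metal in feed:
= 9076 * 4.58 / 100 = 415.6808 tonnes
Metal recovered:
= 415.6808 * 93.2 / 100 = 387.4145056 tonnes
Metal lost to tailings:
= 415.6808 - 387.4145056
= 28.2663 tonnes


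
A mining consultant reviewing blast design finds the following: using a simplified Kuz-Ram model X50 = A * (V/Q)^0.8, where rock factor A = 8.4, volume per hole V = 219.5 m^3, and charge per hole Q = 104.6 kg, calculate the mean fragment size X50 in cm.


Compute V/Q:
V/Q = 219.5 / 104.6 = 2.098470363
Raise to the power 0.8:
(V/Q)^0.8 = 2.098470363^0.8 = 1.809348697
Multiply by A:
X50 = 8.4 * 1.809348697
= 15.1985 cm

15.1985 cm


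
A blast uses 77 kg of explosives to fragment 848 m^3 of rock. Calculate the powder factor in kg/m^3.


0.0908 kg/m^3

Powder factor = explosive mass / rock volume
= 77 / 848
= 0.0908 kg/m^3


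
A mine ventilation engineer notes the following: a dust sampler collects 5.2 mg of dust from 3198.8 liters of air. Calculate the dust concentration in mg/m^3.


1.6256 mg/m^3

Convert liters to m^3: 1 m^3 = 1000 L
Concentration = mass / volume * 1000
= 5.2 / 3198.8 * 1000
= 0.001625609604 * 1000
= 1.6256 mg/m^3


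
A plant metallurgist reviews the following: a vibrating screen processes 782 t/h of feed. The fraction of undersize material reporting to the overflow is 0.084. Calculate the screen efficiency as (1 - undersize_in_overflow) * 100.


91.6%

Screen efficiency = (1 - fraction of undersize in overflow) * 100
= (1 - 0.084) * 100
= 0.916 * 100
= 91.6%


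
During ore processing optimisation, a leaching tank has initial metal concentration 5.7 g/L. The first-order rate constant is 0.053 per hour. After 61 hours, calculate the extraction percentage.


96.0561%

Compute the exponent:
-k * t = -0.053 * 61 = -3.233
Remaining concentration:
C = 5.7 * exp(-3.233)
= 5.7 * 0.03943900412
= 0.2248023235 g/L
Extracted = 5.7 - 0.2248023235 = 5.475197676 g/L
Extraction % = 5.475197676 / 5.7 * 100
= 96.0561%


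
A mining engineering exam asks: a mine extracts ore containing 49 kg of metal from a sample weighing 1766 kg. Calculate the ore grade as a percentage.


2.7746%

Ore grade = (metal mass / ore mass) * 100
= (49 / 1766) * 100
= 0.02774631937 * 100
= 2.7746%


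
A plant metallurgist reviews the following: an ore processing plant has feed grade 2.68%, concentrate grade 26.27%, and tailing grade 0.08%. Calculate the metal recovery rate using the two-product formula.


97.3113%

Using the two-product formula:
R = 100 * c * (f - t) / (f * (c - t))
Numerator = 100 * 26.27 * (2.68 - 0.08)
= 100 * 26.27 * 2.6
= 6830.2
Denominator = 2.68 * (26.27 - 0.08)
= 2.68 * 26.19
= 70.1892
R = 6830.2 / 70.1892
= 97.3113%


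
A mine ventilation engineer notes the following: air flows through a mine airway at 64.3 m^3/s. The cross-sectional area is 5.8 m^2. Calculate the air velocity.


11.0862 m/s

Velocity = flow rate / cross-sectional area
= 64.3 / 5.8
= 11.0862 m/s


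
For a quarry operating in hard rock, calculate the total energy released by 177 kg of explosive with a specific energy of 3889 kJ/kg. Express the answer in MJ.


Energy = mass * specific_energy / 1000
= 177 * 3889 / 1000
= 688353 / 1000
= 688.353 MJ

688.353 MJ


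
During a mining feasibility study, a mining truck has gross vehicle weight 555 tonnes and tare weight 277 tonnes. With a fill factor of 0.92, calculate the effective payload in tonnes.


255.76 tonnes

Maximum payload = gross - tare
= 555 - 277 = 278 tonnes
Effective payload = max payload * fill factor
= 278 * 0.92
= 255.76 tonnes


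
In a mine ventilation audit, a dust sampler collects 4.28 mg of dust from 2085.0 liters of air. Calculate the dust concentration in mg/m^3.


Convert liters to m^3: 1 m^3 = 1000 L
Concentration = mass / volume * 1000
= 4.28 / 2085.0 * 1000
= 0.002052757794 * 1000
= 2.0528 mg/m^3

2.0528 mg/m^3


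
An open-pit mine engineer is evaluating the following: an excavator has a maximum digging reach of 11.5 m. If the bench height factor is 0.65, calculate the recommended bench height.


7.475 m

Bench height = reach * factor
= 11.5 * 0.65
= 7.475 m


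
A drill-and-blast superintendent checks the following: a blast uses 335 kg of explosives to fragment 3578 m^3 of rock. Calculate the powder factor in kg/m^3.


0.0936 kg/m^3

Powder factor = explosive mass / rock volume
= 335 / 3578
= 0.0936 kg/m^3


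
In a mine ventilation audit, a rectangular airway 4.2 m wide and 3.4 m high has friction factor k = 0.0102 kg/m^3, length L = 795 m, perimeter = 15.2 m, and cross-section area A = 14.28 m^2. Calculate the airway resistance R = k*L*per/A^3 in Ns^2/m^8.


0.0423 Ns^2/m^8

Compute the numerator:
k * L * per = 0.0102 * 795 * 15.2
= 123.2568
Compute the denominator:
A^3 = 14.28^3 = 2911.954752
Resistance:
R = 123.2568 / 2911.954752
= 0.0423 Ns^2/m^8


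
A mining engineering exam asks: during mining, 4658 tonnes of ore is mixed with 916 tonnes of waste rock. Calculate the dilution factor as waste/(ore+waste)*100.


16.4334%

Total material = ore + waste
= 4658 + 916 = 5574 tonnes
Dilution = waste / total * 100
= 916 / 5574 * 100
= 0.1643344098 * 100
= 16.4334%


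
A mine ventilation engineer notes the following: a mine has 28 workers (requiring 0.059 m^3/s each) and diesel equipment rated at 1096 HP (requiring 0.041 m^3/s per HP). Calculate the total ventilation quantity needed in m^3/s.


46.588 m^3/s

Airflow for workers:
Q_people = 28 * 0.059 = 1.652 m^3/s
Airflow for diesel equipment:
Q_diesel = 1096 * 0.041 = 44.936 m^3/s
Total ventilation:
Q_total = 1.652 + 44.936
= 46.588 m^3/s


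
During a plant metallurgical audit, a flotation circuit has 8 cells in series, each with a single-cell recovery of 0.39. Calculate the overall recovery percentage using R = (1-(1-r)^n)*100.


Complement of single-cell recovery:
1 - r = 1 - 0.39 = 0.61
Raise to power n:
(1 - r)^8 = 0.61^8 = 0.0191707313
Overall recovery:
R = (1 - 0.0191707313) * 100
= 98.0829%

98.0829%


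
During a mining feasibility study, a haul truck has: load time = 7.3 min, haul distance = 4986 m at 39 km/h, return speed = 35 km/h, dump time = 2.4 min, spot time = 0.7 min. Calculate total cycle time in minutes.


Convert haul speed to m/min: 39 * 1000/60 = 650 m/min
Haul time = 4986 / 650 = 7.670769231 min
Convert return speed to m/min: 35 * 1000/60 = 583.3333333 m/min
Return time = 4986 / 583.3333333 = 8.547428571 min
Total cycle time:
= 7.3 + 7.670769231 + 2.4 + 8.547428571 + 0.7
= 26.6182 min

26.6182 min


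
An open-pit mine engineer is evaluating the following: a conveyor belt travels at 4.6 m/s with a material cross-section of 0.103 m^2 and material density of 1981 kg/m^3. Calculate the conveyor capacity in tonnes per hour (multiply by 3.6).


Volumetric flow = speed * area
= 4.6 * 0.103 = 0.4738 m^3/s
Mass flow = volumetric * density
= 0.4738 * 1981 = 938.5978 kg/s
Convert to t/h: multiply by 3.6
Capacity = 938.5978 * 3.6
= 3378.9521 t/h

3378.9521 t/h


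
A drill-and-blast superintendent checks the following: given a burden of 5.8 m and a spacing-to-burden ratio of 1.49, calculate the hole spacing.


Spacing = burden * ratio
= 5.8 * 1.49
= 8.642 m

8.642 m


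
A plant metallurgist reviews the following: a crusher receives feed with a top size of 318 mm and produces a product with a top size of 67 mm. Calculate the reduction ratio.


4.7463

Reduction ratio = feed size / product size
= 318 / 67
= 4.7463


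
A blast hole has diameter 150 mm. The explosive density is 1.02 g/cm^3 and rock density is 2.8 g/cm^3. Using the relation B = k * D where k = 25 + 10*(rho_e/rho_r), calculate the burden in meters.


First, compute k:
rho_e / rho_r = 1.02 / 2.8 = 0.3642857143
k = 25 + 10 * 0.3642857143 = 28.64285714
Then, compute burden:
B = k * D / 1000 = 28.64285714 * 150 / 1000
= 4296.428571 / 1000
= 4.2964 m

4.2964 m


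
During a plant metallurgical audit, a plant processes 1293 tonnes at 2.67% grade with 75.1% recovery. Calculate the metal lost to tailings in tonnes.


Total metal in feed:
= 1293 * 2.67 / 100 = 34.5231 tonnes
Metal recovered:
= 34.5231 * 75.1 / 100 = 25.9268481 tonnes
Metal lost to tailings:
= 34.5231 - 25.9268481
= 8.5963 tonnes

8.5963 tonnes


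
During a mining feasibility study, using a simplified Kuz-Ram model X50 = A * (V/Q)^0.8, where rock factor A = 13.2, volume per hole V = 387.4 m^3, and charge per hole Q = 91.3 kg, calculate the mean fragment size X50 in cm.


41.9493 cm

Compute V/Q:
V/Q = 387.4 / 91.3 = 4.243154436
Raise to the power 0.8:
(V/Q)^0.8 = 4.243154436^0.8 = 3.177979351
Multiply by A:
X50 = 13.2 * 3.177979351
= 41.9493 cm


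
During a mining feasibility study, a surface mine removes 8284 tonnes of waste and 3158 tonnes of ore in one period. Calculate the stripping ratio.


2.6232

Stripping ratio = waste tonnage / ore tonnage
= 8284 / 3158
= 2.6232


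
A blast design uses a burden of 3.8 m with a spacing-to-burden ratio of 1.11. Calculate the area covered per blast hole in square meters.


16.0284 m^2

First, find the spacing:
Spacing = burden * ratio = 3.8 * 1.11
= 4.218 m
Then, calculate the area:
Area = burden * spacing = 3.8 * 4.218
= 16.0284 m^2


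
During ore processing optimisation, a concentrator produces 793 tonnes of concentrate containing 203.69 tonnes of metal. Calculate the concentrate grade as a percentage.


25.686%

Grade = (metal in concentrate / concentrate mass) * 100
= (203.69 / 793) * 100
= 0.2568600252 * 100
= 25.686%


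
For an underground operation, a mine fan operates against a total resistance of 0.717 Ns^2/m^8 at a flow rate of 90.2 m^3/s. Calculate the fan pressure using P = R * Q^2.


Compute Q^2:
Q^2 = 90.2^2 = 8136.04
Compute pressure:
P = R * Q^2 = 0.717 * 8136.04
= 5833.5407 Pa

5833.5407 Pa


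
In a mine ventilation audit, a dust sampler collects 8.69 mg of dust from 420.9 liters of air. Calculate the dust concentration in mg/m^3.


20.6462 mg/m^3

Convert liters to m^3: 1 m^3 = 1000 L
Concentration = mass / volume * 1000
= 8.69 / 420.9 * 1000
= 0.02064623426 * 1000
= 20.6462 mg/m^3


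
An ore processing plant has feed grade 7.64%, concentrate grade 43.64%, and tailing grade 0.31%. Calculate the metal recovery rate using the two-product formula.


Using the two-product formula:
R = 100 * c * (f - t) / (f * (c - t))
Numerator = 100 * 43.64 * (7.64 - 0.31)
= 100 * 43.64 * 7.33
= 31988.12
Denominator = 7.64 * (43.64 - 0.31)
= 7.64 * 43.33
= 331.0412
R = 31988.12 / 331.0412
= 96.6288%

96.6288%


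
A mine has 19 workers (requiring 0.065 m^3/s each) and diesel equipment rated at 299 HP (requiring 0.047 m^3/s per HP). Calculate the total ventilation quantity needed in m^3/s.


15.288 m^3/s

Airflow for workers:
Q_people = 19 * 0.065 = 1.235 m^3/s
Airflow for diesel equipment:
Q_diesel = 299 * 0.047 = 14.053 m^3/s
Total ventilation:
Q_total = 1.235 + 14.053
= 15.288 m^3/s


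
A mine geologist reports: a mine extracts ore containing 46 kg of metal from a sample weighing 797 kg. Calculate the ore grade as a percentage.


Ore grade = (metal mass / ore mass) * 100
= (46 / 797) * 100
= 0.05771643664 * 100
= 5.7716%

5.7716%


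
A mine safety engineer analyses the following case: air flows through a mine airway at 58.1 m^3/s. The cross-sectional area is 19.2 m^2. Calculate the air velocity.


3.026 m/s

Velocity = flow rate / cross-sectional area
= 58.1 / 19.2
= 3.026 m/s
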